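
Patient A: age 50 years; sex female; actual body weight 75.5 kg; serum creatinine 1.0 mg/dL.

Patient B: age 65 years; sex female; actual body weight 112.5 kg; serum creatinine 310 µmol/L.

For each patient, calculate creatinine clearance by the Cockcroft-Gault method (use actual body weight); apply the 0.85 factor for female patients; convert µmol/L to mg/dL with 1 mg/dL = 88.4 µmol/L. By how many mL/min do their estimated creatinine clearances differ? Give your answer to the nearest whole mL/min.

Patient A: CrCl = (140 − 50) × 75.5 / (72 × 1) × 0.85 = 6795.0 / 72.00 × 0.85 ≈ 80.2 mL/min
Patient B: SCr = 310 / 88.4 = 3.507 mg/dL
Patient B: CrCl = (140 − 65) × 112.5 / (72 × 3.507) × 0.85 = 8437.5 / 252.50 × 0.85 ≈ 28.4 mL/min
|80.2 − 28.4| = 51.8 mL/min

52 mL/min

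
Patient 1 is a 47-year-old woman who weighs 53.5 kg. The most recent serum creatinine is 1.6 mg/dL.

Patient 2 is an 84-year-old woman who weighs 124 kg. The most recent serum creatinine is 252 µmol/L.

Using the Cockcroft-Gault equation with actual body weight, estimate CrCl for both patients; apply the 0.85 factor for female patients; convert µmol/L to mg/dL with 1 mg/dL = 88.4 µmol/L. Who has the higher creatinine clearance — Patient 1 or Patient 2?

Patient 1

Patient 1: CrCl = (140 − 47) × 53.5 / (72 × 1.6) × 0.85 = 4975.5 / 115.20 × 0.85 ≈ 36.7 mL/min
Patient 2: SCr = 252 / 88.4 = 2.851 mg/dL
Patient 2: CrCl = (140 − 84) × 124 / (72 × 2.851) × 0.85 = 6944.0 / 205.27 × 0.85 ≈ 28.8 mL/min
36.7 vs 28.8 mL/min → Patient 1 is higher.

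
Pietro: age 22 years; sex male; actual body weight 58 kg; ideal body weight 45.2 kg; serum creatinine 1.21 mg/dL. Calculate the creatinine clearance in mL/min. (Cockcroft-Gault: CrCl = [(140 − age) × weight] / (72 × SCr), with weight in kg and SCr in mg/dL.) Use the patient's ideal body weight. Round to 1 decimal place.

61.2 mL/min

CrCl = (140 − 22) × 45.2 / (72 × 1.21) = 5333.6 / 87.12 ≈ 61.2 mL/min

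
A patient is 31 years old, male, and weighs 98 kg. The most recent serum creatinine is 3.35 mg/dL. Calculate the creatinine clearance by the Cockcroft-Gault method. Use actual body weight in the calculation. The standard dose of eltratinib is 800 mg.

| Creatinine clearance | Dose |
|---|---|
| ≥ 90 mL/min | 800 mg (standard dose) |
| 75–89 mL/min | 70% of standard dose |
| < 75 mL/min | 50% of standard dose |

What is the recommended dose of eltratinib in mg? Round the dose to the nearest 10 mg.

400 mg

CrCl = (140 − 31) × 98 / (72 × 3.35) = 10682.0 / 241.20 ≈ 44.3 mL/min
CrCl ≈ 44 mL/min → bracket < 75 mL/min.
50% of 800 mg = 400 mg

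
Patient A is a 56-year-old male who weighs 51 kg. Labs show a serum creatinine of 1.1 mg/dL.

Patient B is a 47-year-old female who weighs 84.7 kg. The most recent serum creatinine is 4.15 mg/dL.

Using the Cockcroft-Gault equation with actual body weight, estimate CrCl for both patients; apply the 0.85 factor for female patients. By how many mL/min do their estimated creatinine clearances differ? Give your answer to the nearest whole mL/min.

Patient A: CrCl = (140 − 56) × 51 / (72 × 1.1) = 4284.0 / 79.20 ≈ 54.1 mL/min
Patient B: CrCl = (140 − 47) × 84.7 / (72 × 4.15) × 0.85 = 7877.1 / 298.80 × 0.85 ≈ 22.4 mL/min
|54.1 − 22.4| = 31.7 mL/min

32 mL/min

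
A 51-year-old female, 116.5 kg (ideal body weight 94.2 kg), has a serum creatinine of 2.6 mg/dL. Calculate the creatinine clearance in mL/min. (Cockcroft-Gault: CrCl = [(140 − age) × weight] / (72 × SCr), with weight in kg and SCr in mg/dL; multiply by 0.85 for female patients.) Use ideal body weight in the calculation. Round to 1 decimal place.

38.1 mL/min

CrCl = (140 − 51) × 94.2 / (72 × 2.6) × 0.85 = 8383.8 / 187.20 × 0.85 ≈ 38.1 mL/min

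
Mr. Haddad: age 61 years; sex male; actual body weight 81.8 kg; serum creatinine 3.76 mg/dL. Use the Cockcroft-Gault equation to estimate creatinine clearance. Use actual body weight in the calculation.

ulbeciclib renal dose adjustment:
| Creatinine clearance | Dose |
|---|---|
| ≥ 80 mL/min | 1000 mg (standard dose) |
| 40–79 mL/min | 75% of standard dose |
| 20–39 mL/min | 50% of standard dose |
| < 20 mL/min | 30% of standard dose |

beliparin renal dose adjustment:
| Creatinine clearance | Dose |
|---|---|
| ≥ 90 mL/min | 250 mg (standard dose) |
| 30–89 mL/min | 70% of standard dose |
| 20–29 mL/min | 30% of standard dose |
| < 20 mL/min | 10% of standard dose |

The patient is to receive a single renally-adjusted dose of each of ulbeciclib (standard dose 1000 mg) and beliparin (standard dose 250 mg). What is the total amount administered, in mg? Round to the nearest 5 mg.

CrCl = (140 − 61) × 81.8 / (72 × 3.76) = 6462.2 / 270.72 ≈ 23.9 mL/min
CrCl ≈ 24 mL/min.
ulbeciclib: 20–39 mL/min → 50% of 1000 mg = 500 mg.
beliparin: 20–29 mL/min → 30% of 250 mg = 75 mg.
Total = 500 + 75 = 575 mg.

575 mg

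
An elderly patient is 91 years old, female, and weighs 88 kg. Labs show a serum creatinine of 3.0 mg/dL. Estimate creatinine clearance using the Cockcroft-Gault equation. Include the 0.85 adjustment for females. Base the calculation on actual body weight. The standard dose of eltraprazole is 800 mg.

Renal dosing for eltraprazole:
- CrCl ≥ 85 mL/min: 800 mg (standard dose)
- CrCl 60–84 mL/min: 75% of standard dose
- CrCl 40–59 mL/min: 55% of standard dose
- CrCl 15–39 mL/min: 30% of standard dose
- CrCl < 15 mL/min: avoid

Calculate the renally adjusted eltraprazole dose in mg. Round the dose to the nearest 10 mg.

CrCl = (140 − 91) × 88 / (72 × 3) × 0.85 = 4312.0 / 216.00 × 0.85 ≈ 17.0 mL/min
CrCl ≈ 17 mL/min → bracket 15–39 mL/min.
30% of 800 mg = 240 mg

240 mg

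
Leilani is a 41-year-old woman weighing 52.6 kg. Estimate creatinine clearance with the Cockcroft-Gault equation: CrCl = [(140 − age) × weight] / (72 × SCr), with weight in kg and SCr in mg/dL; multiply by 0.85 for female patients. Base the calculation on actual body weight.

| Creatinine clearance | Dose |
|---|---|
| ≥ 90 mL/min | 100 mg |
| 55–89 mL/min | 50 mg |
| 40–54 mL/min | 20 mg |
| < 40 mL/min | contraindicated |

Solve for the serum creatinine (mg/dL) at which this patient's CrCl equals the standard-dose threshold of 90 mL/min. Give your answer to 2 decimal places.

0.68 mg/dL

Standard dose requires CrCl ≥ 90 mL/min.
Set (140 − 41) × 52.6 × 0.85 / (72 × SCr) = 90
SCr = (140 − 41) × 52.6 × 0.85 / (72 × 90) = 0.683 mg/dL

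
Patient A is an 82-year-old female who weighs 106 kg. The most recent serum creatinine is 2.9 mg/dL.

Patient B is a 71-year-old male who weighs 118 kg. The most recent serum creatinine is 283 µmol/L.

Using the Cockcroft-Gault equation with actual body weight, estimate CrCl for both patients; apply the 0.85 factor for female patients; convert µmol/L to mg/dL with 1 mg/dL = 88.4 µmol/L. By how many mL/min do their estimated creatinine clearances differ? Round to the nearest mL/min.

10 mL/min

Patient A: CrCl = (140 − 82) × 106 / (72 × 2.9) × 0.85 = 6148.0 / 208.80 × 0.85 ≈ 25.0 mL/min
Patient B: SCr = 283 / 88.4 = 3.201 mg/dL
Patient B: CrCl = (140 − 71) × 118 / (72 × 3.201) = 8142.0 / 230.47 ≈ 35.3 mL/min
|25.0 − 35.3| = 10.3 mL/min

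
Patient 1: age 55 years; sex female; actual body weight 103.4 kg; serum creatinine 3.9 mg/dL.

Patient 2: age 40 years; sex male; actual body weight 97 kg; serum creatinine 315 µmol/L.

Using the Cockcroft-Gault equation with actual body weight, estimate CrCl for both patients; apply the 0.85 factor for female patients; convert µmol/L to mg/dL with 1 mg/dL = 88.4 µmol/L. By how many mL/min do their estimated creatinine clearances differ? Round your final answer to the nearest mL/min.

Patient 1: CrCl = (140 − 55) × 103.4 / (72 × 3.9) × 0.85 = 8789.0 / 280.80 × 0.85 ≈ 26.6 mL/min
Patient 2: SCr = 315 / 88.4 = 3.563 mg/dL
Patient 2: CrCl = (140 − 40) × 97 / (72 × 3.563) = 9700.0 / 256.54 ≈ 37.8 mL/min
|26.6 − 37.8| = 11.2 mL/min

11 mL/min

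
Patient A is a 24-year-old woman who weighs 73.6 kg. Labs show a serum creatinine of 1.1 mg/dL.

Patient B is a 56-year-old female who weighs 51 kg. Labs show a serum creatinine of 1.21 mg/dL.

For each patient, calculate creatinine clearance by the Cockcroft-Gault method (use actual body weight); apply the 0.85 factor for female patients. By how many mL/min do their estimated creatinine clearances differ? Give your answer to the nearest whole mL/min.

50 mL/min

Patient A: CrCl = (140 − 24) × 73.6 / (72 × 1.1) × 0.85 = 8537.6 / 79.20 × 0.85 ≈ 91.6 mL/min
Patient B: CrCl = (140 − 56) × 51 / (72 × 1.21) × 0.85 = 4284.0 / 87.12 × 0.85 ≈ 41.8 mL/min
|91.6 − 41.8| = 49.8 mL/min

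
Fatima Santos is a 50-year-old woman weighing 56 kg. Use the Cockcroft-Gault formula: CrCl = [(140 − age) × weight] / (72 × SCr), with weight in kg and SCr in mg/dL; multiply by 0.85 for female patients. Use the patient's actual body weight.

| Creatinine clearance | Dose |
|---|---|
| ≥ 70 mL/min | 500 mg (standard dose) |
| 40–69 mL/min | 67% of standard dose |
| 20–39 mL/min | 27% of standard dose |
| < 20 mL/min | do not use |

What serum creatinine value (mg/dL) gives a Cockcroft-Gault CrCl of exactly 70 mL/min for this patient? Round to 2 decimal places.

0.85 mg/dL

Standard dose requires CrCl ≥ 70 mL/min.
Set (140 − 50) × 56 × 0.85 / (72 × SCr) = 70
SCr = (140 − 50) × 56 × 0.85 / (72 × 70) = 0.850 mg/dL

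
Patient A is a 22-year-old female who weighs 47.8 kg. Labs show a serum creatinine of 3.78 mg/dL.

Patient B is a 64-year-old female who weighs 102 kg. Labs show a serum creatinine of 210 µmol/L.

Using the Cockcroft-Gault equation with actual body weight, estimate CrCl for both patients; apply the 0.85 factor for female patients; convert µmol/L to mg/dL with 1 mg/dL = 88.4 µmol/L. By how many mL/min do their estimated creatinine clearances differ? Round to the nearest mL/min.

Patient A: CrCl = (140 − 22) × 47.8 / (72 × 3.78) × 0.85 = 5640.4 / 272.16 × 0.85 ≈ 17.6 mL/min
Patient B: SCr = 210 / 88.4 = 2.376 mg/dL
Patient B: CrCl = (140 − 64) × 102 / (72 × 2.376) × 0.85 = 7752.0 / 171.07 × 0.85 ≈ 38.5 mL/min
|17.6 − 38.5| = 20.9 mL/min

21 mL/min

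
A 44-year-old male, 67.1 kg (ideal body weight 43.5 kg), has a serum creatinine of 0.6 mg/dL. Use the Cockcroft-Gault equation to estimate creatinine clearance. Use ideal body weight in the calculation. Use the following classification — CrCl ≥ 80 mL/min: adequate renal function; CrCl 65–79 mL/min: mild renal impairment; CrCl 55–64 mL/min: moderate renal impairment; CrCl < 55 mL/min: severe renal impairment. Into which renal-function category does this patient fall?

adequate renal function

CrCl = (140 − 44) × 43.5 / (72 × 0.6) = 4176.0 / 43.20 ≈ 96.7 mL/min
97 mL/min falls in the 'adequate renal function' range.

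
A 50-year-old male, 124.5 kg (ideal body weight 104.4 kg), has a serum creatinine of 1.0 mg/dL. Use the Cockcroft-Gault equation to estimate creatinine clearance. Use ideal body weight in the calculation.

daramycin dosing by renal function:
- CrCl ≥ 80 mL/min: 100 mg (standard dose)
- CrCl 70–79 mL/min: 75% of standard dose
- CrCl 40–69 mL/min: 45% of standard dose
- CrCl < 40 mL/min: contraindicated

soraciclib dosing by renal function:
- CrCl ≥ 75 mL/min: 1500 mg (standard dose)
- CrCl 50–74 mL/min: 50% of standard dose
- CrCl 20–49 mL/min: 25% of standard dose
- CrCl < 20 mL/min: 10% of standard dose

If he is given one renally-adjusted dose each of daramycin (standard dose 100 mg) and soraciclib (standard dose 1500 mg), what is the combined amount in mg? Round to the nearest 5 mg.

CrCl = (140 − 50) × 104.4 / (72 × 1) = 9396.0 / 72.00 ≈ 130.5 mL/min
CrCl ≈ 130 mL/min.
daramycin: ≥ 80 mL/min → 100% of 100 mg = 100 mg.
soraciclib: ≥ 75 mL/min → 100% of 1500 mg = 1500 mg.
Total = 100 + 1500 = 1600 mg.

1600 mg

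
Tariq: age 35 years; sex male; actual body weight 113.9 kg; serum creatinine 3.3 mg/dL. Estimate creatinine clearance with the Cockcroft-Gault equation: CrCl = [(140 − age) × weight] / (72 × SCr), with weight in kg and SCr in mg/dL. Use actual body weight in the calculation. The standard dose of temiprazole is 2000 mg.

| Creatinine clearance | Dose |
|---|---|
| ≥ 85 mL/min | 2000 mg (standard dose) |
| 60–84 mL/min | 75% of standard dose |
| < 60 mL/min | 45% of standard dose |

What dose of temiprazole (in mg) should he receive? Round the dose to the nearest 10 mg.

CrCl = (140 − 35) × 113.9 / (72 × 3.3) = 11959.5 / 237.60 ≈ 50.3 mL/min
CrCl ≈ 50 mL/min → bracket < 60 mL/min.
45% of 2000 mg = 900 mg

900 mg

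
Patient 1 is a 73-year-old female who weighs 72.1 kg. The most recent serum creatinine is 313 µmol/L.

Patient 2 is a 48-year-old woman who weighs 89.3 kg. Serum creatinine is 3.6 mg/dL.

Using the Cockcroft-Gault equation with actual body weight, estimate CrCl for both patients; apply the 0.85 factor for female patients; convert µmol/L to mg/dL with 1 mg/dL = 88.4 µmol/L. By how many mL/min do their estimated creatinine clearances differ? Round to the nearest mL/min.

11 mL/min

Patient 1: SCr = 313 / 88.4 = 3.541 mg/dL
Patient 1: CrCl = (140 − 73) × 72.1 / (72 × 3.541) × 0.85 = 4830.7 / 254.95 × 0.85 ≈ 16.1 mL/min
Patient 2: CrCl = (140 − 48) × 89.3 / (72 × 3.6) × 0.85 = 8215.6 / 259.20 × 0.85 ≈ 26.9 mL/min
|16.1 − 26.9| = 10.8 mL/min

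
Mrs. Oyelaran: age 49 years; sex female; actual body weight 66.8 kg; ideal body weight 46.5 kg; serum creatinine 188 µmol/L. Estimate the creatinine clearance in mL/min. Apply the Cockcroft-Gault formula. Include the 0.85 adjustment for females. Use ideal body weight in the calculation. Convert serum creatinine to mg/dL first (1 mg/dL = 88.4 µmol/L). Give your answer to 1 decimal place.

SCr = 188 / 88.4 = 2.127 mg/dL
CrCl = (140 − 49) × 46.5 / (72 × 2.127) × 0.85 = 4231.5 / 153.14 × 0.85 ≈ 23.5 mL/min

23.5 mL/min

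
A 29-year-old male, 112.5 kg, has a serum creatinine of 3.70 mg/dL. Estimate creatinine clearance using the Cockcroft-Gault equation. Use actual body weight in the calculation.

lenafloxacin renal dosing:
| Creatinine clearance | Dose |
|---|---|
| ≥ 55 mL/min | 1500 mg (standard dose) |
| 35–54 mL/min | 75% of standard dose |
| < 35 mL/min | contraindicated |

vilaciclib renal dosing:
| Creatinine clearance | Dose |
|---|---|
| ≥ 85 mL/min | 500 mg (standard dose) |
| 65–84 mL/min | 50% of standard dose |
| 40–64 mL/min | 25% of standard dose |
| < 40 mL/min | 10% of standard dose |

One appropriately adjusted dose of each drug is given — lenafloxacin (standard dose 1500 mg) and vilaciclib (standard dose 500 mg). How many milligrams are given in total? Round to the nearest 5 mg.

CrCl = (140 − 29) × 112.5 / (72 × 3.7) = 12487.5 / 266.40 ≈ 46.9 mL/min
CrCl ≈ 47 mL/min.
lenafloxacin: 35–54 mL/min → 75% of 1500 mg = 1125 mg.
vilaciclib: 40–64 mL/min → 25% of 500 mg = 125 mg.
Total = 1125 + 125 = 1250 mg.

1250 mg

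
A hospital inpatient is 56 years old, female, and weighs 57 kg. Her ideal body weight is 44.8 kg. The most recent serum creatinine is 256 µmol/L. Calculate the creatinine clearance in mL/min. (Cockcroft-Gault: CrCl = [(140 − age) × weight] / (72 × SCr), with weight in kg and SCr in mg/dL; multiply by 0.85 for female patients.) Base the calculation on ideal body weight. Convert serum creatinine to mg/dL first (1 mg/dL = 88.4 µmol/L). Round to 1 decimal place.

SCr = 256 / 88.4 = 2.896 mg/dL
CrCl = (140 − 56) × 44.8 / (72 × 2.896) × 0.85 = 3763.2 / 208.51 × 0.85 ≈ 15.3 mL/min

15.3 mL/min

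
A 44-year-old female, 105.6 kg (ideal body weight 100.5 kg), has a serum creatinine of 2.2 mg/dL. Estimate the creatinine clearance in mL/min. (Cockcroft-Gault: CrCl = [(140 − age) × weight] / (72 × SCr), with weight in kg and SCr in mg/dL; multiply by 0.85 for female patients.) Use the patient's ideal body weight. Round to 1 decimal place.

51.8 mL/min

CrCl = (140 − 44) × 100.5 / (72 × 2.2) × 0.85 = 9648.0 / 158.40 × 0.85 ≈ 51.8 mL/min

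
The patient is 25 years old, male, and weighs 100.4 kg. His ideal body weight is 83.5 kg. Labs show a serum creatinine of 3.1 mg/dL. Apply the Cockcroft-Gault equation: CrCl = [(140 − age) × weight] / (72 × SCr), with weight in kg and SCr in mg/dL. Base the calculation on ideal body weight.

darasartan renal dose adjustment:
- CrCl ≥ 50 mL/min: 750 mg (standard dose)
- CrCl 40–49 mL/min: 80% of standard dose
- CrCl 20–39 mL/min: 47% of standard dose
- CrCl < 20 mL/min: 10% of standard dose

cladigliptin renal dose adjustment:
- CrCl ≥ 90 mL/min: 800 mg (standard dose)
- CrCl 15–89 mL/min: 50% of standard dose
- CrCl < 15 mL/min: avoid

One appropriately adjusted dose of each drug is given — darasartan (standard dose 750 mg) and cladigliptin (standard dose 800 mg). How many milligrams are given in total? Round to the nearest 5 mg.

1000 mg

CrCl = (140 − 25) × 83.5 / (72 × 3.1) = 9602.5 / 223.20 ≈ 43.0 mL/min
CrCl ≈ 43 mL/min.
darasartan: 40–49 mL/min → 80% of 750 mg = 600 mg.
cladigliptin: 15–89 mL/min → 50% of 800 mg = 400 mg.
Total = 600 + 400 = 1000 mg.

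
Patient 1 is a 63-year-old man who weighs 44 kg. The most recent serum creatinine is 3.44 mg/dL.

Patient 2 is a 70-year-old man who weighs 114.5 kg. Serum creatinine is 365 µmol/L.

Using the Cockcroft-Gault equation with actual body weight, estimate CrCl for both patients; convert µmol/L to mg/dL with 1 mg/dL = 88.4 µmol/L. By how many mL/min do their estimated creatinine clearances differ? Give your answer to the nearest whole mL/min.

Patient 1: CrCl = (140 − 63) × 44 / (72 × 3.44) = 3388.0 / 247.68 ≈ 13.7 mL/min
Patient 2: SCr = 365 / 88.4 = 4.129 mg/dL
Patient 2: CrCl = (140 − 70) × 114.5 / (72 × 4.129) = 8015.0 / 297.29 ≈ 27.0 mL/min
|13.7 − 27.0| = 13.3 mL/min

13 mL/min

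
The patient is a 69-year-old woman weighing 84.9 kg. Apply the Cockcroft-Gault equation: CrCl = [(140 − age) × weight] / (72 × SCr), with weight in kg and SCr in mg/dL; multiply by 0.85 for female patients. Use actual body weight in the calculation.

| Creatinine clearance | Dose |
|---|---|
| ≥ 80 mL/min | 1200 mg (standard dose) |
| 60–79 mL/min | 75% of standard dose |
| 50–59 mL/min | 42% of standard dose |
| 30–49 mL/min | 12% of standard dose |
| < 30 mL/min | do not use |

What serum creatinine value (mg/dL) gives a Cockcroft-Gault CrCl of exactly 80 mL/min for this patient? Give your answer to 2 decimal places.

0.89 mg/dL

Standard dose requires CrCl ≥ 80 mL/min.
Set (140 − 69) × 84.9 × 0.85 / (72 × SCr) = 80
SCr = (140 − 69) × 84.9 × 0.85 / (72 × 80) = 0.890 mg/dL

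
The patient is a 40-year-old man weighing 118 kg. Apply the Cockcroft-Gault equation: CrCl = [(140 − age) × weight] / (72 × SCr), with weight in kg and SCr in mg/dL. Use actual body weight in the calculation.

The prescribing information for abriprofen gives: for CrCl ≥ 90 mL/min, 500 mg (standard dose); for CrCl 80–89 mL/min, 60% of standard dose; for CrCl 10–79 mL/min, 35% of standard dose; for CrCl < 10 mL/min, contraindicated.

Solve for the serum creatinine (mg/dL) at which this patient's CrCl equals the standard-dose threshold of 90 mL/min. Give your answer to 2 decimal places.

Standard dose requires CrCl ≥ 90 mL/min.
Set (140 − 40) × 118 / (72 × SCr) = 90
SCr = (140 − 40) × 118 / (72 × 90) = 1.821 mg/dL

1.82 mg/dL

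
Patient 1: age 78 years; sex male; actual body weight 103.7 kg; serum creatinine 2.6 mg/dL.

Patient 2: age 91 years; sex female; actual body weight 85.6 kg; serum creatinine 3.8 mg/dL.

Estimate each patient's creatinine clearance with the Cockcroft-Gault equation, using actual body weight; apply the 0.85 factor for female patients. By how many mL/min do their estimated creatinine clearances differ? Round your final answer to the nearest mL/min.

Patient 1: CrCl = (140 − 78) × 103.7 / (72 × 2.6) = 6429.4 / 187.20 ≈ 34.3 mL/min
Patient 2: CrCl = (140 − 91) × 85.6 / (72 × 3.8) × 0.85 = 4194.4 / 273.60 × 0.85 ≈ 13.0 mL/min
|34.3 − 13.0| = 21.3 mL/min

21 mL/min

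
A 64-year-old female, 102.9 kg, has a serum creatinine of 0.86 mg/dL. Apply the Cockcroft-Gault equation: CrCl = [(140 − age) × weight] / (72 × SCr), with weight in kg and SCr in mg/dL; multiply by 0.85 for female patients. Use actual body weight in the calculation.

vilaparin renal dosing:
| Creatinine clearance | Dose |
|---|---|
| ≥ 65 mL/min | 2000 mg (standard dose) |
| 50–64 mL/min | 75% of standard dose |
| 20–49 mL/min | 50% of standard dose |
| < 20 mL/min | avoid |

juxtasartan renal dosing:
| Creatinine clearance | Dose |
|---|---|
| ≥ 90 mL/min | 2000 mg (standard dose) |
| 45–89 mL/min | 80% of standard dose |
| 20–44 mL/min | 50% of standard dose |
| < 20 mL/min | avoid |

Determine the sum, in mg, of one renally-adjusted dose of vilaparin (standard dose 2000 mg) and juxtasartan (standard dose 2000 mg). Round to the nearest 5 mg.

CrCl = (140 − 64) × 102.9 / (72 × 0.86) × 0.85 = 7820.4 / 61.92 × 0.85 ≈ 107.4 mL/min
CrCl ≈ 107 mL/min.
vilaparin: ≥ 65 mL/min → 100% of 2000 mg = 2000 mg.
juxtasartan: ≥ 90 mL/min → 100% of 2000 mg = 2000 mg.
Total = 2000 + 2000 = 4000 mg.

4000 mg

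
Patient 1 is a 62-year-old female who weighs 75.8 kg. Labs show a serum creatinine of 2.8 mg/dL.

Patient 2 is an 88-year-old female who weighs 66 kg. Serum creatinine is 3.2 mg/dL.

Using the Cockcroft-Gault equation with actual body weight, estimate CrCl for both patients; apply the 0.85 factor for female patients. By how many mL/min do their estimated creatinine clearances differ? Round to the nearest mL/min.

Patient 1: CrCl = (140 − 62) × 75.8 / (72 × 2.8) × 0.85 = 5912.4 / 201.60 × 0.85 ≈ 24.9 mL/min
Patient 2: CrCl = (140 − 88) × 66 / (72 × 3.2) × 0.85 = 3432.0 / 230.40 × 0.85 ≈ 12.7 mL/min
|24.9 − 12.7| = 12.2 mL/min

12 mL/min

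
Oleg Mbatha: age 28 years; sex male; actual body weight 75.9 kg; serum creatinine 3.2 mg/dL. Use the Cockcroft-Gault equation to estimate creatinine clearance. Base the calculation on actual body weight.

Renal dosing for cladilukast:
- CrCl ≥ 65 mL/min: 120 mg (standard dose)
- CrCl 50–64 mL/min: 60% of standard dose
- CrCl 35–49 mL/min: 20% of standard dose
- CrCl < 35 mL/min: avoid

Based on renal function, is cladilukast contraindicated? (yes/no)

no

CrCl = (140 − 28) × 75.9 / (72 × 3.2) = 8500.8 / 230.40 ≈ 36.9 mL/min
CrCl ≈ 37 mL/min, which is ≥ 35 mL/min.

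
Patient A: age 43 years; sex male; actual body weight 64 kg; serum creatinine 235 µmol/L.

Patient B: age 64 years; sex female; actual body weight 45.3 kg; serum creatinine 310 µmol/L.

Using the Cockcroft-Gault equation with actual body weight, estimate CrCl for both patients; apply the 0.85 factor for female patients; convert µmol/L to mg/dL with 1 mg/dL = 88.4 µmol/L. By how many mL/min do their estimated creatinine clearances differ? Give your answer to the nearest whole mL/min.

21 mL/min

Patient A: SCr = 235 / 88.4 = 2.658 mg/dL
Patient A: CrCl = (140 − 43) × 64 / (72 × 2.658) = 6208.0 / 191.38 ≈ 32.4 mL/min
Patient B: SCr = 310 / 88.4 = 3.507 mg/dL
Patient B: CrCl = (140 − 64) × 45.3 / (72 × 3.507) × 0.85 = 3442.8 / 252.50 × 0.85 ≈ 11.6 mL/min
|32.4 − 11.6| = 20.8 mL/min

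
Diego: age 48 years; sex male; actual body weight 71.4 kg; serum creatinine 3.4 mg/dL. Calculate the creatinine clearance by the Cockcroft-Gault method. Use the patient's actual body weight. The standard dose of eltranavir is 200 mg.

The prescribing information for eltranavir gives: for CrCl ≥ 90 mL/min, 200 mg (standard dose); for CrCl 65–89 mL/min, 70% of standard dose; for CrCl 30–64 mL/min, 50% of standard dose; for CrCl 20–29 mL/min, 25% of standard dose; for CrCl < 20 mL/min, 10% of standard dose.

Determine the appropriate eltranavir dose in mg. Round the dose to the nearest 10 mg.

CrCl = (140 − 48) × 71.4 / (72 × 3.4) = 6568.8 / 244.80 ≈ 26.8 mL/min
CrCl ≈ 27 mL/min → bracket 20–29 mL/min.
25% of 200 mg = 50 mg

50 mg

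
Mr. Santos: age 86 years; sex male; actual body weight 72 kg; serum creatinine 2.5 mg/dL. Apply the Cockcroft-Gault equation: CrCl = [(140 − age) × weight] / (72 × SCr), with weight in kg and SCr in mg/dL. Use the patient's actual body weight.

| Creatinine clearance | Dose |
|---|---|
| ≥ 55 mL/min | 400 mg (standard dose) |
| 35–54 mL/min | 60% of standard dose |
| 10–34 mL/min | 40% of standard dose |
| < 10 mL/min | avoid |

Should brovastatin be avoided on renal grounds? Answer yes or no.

CrCl = (140 − 86) × 72 / (72 × 2.5) = 3888.0 / 180.00 ≈ 21.6 mL/min
CrCl ≈ 22 mL/min, which is ≥ 10 mL/min.

no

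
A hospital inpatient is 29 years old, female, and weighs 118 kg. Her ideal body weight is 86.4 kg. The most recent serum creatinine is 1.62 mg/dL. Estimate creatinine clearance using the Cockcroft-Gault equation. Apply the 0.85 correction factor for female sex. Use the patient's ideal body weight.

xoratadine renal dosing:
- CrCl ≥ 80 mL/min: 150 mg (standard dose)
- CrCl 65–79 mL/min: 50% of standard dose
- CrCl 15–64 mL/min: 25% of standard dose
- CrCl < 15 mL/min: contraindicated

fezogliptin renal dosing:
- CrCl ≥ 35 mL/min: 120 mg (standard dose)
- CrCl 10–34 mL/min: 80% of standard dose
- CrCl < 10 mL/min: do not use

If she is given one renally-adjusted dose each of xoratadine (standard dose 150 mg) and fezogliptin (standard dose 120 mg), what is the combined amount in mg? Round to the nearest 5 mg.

CrCl = (140 − 29) × 86.4 / (72 × 1.62) × 0.85 = 9590.4 / 116.64 × 0.85 ≈ 69.9 mL/min
CrCl ≈ 70 mL/min.
xoratadine: 65–79 mL/min → 50% of 150 mg = 75 mg.
fezogliptin: ≥ 35 mL/min → 100% of 120 mg = 120 mg.
Total = 75 + 120 = 195 mg.

195 mg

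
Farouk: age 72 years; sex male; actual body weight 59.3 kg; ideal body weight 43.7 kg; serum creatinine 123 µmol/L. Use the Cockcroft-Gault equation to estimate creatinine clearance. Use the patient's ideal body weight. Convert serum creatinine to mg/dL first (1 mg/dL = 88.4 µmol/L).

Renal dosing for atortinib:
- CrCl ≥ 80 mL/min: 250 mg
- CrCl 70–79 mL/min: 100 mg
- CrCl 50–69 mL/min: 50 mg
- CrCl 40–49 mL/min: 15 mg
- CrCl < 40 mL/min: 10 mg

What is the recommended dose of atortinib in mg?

10 mg

SCr = 123 / 88.4 = 1.391 mg/dL
CrCl = (140 − 72) × 43.7 / (72 × 1.391) = 2971.6 / 100.15 ≈ 29.7 mL/min
CrCl ≈ 30 mL/min → bracket < 40 mL/min.
Dose for this bracket: 10 mg.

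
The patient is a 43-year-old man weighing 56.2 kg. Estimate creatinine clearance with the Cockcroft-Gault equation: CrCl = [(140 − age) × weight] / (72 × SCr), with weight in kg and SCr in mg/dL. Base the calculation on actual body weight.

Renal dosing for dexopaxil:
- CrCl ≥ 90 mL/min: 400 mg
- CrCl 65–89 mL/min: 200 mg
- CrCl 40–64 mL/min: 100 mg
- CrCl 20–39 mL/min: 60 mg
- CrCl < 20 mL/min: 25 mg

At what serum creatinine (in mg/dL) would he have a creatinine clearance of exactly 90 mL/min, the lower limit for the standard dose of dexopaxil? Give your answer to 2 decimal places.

Standard dose requires CrCl ≥ 90 mL/min.
Set (140 − 43) × 56.2 / (72 × SCr) = 90
SCr = (140 − 43) × 56.2 / (72 × 90) = 0.841 mg/dL

0.84 mg/dL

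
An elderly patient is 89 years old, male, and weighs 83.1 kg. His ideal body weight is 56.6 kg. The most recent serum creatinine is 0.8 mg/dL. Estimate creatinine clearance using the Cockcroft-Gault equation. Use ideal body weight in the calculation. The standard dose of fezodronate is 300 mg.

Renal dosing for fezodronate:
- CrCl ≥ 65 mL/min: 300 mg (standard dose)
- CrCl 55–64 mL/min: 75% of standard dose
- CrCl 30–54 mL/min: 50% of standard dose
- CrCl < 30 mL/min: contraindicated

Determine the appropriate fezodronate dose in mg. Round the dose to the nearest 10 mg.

CrCl = (140 − 89) × 56.6 / (72 × 0.8) = 2886.6 / 57.60 ≈ 50.1 mL/min
CrCl ≈ 50 mL/min → bracket 30–54 mL/min.
50% of 300 mg = 150 mg

150 mg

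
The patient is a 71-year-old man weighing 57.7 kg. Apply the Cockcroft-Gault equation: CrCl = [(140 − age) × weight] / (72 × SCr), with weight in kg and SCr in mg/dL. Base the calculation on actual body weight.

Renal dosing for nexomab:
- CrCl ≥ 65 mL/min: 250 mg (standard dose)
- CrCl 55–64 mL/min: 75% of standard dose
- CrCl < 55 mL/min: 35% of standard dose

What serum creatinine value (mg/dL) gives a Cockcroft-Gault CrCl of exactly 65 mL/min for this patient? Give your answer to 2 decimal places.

0.85 mg/dL

Standard dose requires CrCl ≥ 65 mL/min.
Set (140 − 71) × 57.7 / (72 × SCr) = 65
SCr = (140 − 71) × 57.7 / (72 × 65) = 0.851 mg/dL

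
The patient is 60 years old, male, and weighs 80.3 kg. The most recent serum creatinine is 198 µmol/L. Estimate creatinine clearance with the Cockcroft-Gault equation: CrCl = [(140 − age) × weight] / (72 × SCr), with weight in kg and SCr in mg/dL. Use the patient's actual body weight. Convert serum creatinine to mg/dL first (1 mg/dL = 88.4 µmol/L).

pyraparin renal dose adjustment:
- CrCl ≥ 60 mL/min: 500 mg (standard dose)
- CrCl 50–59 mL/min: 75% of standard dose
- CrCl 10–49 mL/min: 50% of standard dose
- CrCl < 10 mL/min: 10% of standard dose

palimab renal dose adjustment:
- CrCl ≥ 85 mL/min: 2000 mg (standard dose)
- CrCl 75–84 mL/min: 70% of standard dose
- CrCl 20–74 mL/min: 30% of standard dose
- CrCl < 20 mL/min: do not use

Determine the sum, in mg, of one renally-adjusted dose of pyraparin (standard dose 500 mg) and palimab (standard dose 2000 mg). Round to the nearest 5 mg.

850 mg

SCr = 198 / 88.4 = 2.24 mg/dL
CrCl = (140 − 60) × 80.3 / (72 × 2.24) = 6424.0 / 161.28 ≈ 39.8 mL/min
CrCl ≈ 40 mL/min.
pyraparin: 10–49 mL/min → 50% of 500 mg = 250 mg.
palimab: 20–74 mL/min → 30% of 2000 mg = 600 mg.
Total = 250 + 600 = 850 mg.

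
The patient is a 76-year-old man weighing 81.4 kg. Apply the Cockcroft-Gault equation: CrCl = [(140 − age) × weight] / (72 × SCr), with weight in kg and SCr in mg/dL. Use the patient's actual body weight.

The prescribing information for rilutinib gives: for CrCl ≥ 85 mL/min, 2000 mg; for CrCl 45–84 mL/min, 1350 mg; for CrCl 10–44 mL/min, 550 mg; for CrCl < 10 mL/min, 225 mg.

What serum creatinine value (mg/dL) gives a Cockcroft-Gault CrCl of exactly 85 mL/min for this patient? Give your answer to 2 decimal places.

Standard dose requires CrCl ≥ 85 mL/min.
Set (140 − 76) × 81.4 / (72 × SCr) = 85
SCr = (140 − 76) × 81.4 / (72 × 85) = 0.851 mg/dL

0.85 mg/dL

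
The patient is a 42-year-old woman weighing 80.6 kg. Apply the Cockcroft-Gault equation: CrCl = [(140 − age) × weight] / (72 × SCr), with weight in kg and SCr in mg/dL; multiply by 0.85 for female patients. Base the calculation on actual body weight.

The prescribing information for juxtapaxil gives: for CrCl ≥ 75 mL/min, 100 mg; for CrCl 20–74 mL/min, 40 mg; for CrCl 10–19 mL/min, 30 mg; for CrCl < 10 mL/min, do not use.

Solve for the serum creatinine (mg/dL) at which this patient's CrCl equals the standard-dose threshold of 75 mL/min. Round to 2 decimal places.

Standard dose requires CrCl ≥ 75 mL/min.
Set (140 − 42) × 80.6 × 0.85 / (72 × SCr) = 75
SCr = (140 − 42) × 80.6 × 0.85 / (72 × 75) = 1.243 mg/dL

1.24 mg/dL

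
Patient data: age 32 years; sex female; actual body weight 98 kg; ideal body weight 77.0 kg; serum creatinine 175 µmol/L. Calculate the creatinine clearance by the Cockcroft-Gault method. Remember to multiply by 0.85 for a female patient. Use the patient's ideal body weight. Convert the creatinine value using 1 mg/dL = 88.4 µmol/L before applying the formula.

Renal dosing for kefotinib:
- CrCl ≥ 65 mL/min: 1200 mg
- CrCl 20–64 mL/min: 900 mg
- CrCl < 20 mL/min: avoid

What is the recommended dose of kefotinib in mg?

900 mg

SCr = 175 / 88.4 = 1.98 mg/dL
CrCl = (140 − 32) × 77 / (72 × 1.98) × 0.85 = 8316.0 / 142.56 × 0.85 ≈ 49.6 mL/min
CrCl ≈ 50 mL/min → bracket 20–64 mL/min.
Dose for this bracket: 900 mg.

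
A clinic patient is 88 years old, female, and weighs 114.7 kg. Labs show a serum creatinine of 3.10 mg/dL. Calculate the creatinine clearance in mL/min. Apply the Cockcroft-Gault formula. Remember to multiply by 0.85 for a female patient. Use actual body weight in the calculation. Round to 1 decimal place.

22.7 mL/min

CrCl = (140 − 88) × 114.7 / (72 × 3.1) × 0.85 = 5964.4 / 223.20 × 0.85 ≈ 22.7 mL/min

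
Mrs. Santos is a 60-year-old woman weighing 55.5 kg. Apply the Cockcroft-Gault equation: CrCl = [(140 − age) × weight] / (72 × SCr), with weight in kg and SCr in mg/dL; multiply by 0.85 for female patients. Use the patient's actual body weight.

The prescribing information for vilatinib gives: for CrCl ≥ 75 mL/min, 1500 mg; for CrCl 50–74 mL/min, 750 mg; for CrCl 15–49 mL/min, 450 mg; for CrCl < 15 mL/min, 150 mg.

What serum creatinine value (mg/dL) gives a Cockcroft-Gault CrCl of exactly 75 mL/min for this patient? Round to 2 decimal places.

Standard dose requires CrCl ≥ 75 mL/min.
Set (140 − 60) × 55.5 × 0.85 / (72 × SCr) = 75
SCr = (140 − 60) × 55.5 × 0.85 / (72 × 75) = 0.699 mg/dL

0.70 mg/dL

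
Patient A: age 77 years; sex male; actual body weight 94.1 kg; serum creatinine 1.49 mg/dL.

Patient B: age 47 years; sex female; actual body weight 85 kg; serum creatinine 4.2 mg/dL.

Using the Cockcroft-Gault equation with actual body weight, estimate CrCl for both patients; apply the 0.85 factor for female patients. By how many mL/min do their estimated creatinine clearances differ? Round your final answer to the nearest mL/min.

33 mL/min

Patient A: CrCl = (140 − 77) × 94.1 / (72 × 1.49) = 5928.3 / 107.28 ≈ 55.3 mL/min
Patient B: CrCl = (140 − 47) × 85 / (72 × 4.2) × 0.85 = 7905.0 / 302.40 × 0.85 ≈ 22.2 mL/min
|55.3 − 22.2| = 33.1 mL/min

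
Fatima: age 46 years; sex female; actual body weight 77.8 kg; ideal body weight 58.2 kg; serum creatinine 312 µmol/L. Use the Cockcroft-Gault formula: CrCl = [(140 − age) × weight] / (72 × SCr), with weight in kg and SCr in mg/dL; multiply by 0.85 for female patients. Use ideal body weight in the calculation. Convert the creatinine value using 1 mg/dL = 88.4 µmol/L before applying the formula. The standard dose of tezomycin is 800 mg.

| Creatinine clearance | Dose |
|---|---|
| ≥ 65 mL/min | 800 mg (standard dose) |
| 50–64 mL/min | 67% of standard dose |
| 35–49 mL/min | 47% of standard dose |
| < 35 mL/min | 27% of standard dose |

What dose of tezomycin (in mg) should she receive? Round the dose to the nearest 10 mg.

220 mg

SCr = 312 / 88.4 = 3.529 mg/dL
CrCl = (140 − 46) × 58.2 / (72 × 3.529) × 0.85 = 5470.8 / 254.09 × 0.85 ≈ 18.3 mL/min
CrCl ≈ 18 mL/min → bracket < 35 mL/min.
27% of 800 mg = 216 mg → 220 mg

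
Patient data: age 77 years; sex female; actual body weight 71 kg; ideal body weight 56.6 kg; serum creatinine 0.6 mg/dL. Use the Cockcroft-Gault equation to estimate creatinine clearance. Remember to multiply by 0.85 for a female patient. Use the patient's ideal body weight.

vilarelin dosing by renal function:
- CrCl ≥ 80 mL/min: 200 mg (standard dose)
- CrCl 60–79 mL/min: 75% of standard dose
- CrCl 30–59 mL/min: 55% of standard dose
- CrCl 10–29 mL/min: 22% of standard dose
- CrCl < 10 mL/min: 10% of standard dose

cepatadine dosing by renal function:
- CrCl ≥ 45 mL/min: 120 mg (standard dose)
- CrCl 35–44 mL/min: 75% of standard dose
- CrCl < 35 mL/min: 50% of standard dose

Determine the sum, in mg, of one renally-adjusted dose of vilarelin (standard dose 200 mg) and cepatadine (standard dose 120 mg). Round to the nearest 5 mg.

CrCl = (140 − 77) × 56.6 / (72 × 0.6) × 0.85 = 3565.8 / 43.20 × 0.85 ≈ 70.2 mL/min
CrCl ≈ 70 mL/min.
vilarelin: 60–79 mL/min → 75% of 200 mg = 150 mg.
cepatadine: ≥ 45 mL/min → 100% of 120 mg = 120 mg.
Total = 150 + 120 = 270 mg.

270 mg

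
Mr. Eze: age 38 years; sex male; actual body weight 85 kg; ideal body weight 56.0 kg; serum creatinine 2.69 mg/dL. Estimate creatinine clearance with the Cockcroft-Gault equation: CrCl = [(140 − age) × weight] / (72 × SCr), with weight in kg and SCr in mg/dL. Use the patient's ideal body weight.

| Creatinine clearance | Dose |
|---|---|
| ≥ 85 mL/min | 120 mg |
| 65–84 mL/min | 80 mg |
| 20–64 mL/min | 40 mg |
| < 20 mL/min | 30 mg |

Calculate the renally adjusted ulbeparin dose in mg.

CrCl = (140 − 38) × 56 / (72 × 2.69) = 5712.0 / 193.68 ≈ 29.5 mL/min
CrCl ≈ 29 mL/min → bracket 20–64 mL/min.
Dose for this bracket: 40 mg.

40 mg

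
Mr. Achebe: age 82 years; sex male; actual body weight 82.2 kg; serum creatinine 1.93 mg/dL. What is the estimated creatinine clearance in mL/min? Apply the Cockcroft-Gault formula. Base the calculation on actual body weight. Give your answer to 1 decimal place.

34.3 mL/min

CrCl = (140 − 82) × 82.2 / (72 × 1.93) = 4767.6 / 138.96 ≈ 34.3 mL/min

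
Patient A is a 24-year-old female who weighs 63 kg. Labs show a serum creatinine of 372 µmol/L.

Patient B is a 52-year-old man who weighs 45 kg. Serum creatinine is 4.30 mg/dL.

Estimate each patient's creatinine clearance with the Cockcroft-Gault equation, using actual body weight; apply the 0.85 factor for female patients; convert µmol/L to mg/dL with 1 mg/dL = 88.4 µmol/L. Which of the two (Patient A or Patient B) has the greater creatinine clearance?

Patient A

Patient A: SCr = 372 / 88.4 = 4.208 mg/dL
Patient A: CrCl = (140 − 24) × 63 / (72 × 4.208) × 0.85 = 7308.0 / 302.98 × 0.85 ≈ 20.5 mL/min
Patient B: CrCl = (140 − 52) × 45 / (72 × 4.3) = 3960.0 / 309.60 ≈ 12.8 mL/min
20.5 vs 12.8 mL/min → Patient A is higher.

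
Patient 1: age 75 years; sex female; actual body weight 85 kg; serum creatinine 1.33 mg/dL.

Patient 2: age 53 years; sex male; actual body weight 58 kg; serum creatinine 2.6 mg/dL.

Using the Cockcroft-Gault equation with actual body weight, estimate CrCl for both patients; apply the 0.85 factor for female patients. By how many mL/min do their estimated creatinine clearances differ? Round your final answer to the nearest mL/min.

Patient 1: CrCl = (140 − 75) × 85 / (72 × 1.33) × 0.85 = 5525.0 / 95.76 × 0.85 ≈ 49.0 mL/min
Patient 2: CrCl = (140 − 53) × 58 / (72 × 2.6) = 5046.0 / 187.20 ≈ 27.0 mL/min
|49.0 − 27.0| = 22.0 mL/min

22 mL/min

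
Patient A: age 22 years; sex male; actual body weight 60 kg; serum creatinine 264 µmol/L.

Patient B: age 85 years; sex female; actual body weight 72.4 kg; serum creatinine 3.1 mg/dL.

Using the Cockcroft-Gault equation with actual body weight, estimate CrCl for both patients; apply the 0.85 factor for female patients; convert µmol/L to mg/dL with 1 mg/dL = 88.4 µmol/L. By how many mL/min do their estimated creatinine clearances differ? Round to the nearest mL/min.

Patient A: SCr = 264 / 88.4 = 2.986 mg/dL
Patient A: CrCl = (140 − 22) × 60 / (72 × 2.986) = 7080.0 / 214.99 ≈ 32.9 mL/min
Patient B: CrCl = (140 − 85) × 72.4 / (72 × 3.1) × 0.85 = 3982.0 / 223.20 × 0.85 ≈ 15.2 mL/min
|32.9 − 15.2| = 17.7 mL/min

18 mL/min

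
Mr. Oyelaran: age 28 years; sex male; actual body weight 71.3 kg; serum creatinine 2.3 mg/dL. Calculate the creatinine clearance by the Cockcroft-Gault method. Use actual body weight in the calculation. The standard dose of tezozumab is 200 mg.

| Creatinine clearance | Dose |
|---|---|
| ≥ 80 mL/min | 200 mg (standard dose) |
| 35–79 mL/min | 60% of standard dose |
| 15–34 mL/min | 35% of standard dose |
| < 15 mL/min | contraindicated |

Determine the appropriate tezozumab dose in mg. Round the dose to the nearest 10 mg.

120 mg

CrCl = (140 − 28) × 71.3 / (72 × 2.3) = 7985.6 / 165.60 ≈ 48.2 mL/min
CrCl ≈ 48 mL/min → bracket 35–79 mL/min.
60% of 200 mg = 120 mg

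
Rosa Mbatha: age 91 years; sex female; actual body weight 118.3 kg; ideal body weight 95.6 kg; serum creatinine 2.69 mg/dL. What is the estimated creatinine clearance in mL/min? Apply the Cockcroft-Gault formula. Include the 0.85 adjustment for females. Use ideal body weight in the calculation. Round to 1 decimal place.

20.6 mL/min

CrCl = (140 − 91) × 95.6 / (72 × 2.69) × 0.85 = 4684.4 / 193.68 × 0.85 ≈ 20.6 mL/min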